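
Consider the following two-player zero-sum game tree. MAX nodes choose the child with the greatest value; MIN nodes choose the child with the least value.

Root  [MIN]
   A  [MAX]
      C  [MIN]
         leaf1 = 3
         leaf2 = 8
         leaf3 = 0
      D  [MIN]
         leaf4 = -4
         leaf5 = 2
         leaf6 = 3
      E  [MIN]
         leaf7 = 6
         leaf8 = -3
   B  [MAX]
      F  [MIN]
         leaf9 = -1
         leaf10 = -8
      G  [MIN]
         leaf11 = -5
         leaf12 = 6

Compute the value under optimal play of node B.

-5

F (MIN): min(-1, -8) = -8
G (MIN): min(-5, 6) = -5
B (MAX): max(-8, -5) = -5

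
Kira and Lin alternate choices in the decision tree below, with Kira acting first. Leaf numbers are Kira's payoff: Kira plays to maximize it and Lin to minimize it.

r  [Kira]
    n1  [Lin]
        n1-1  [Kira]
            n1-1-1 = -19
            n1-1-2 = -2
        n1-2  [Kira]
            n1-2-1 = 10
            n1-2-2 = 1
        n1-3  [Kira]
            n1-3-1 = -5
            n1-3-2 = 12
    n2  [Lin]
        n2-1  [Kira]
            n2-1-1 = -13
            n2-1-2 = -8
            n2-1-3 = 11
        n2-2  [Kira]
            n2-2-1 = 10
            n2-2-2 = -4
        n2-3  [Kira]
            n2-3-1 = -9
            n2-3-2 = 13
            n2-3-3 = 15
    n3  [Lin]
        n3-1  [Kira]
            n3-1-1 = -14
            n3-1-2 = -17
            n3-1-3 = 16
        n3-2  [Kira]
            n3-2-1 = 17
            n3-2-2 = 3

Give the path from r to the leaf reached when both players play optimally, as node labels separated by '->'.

r -> n3 -> n3-1 -> n3-1-3

n1-1 (Kira): max(-19, -2) = -2
n1-2 (Kira): max(10, 1) = 10
n1-3 (Kira): max(-5, 12) = 12
n1 (Lin): min(-2, 10, 12) = -2
n2-1 (Kira): max(-13, -8, 11) = 11
n2-2 (Kira): max(10, -4) = 10
n2-3 (Kira): max(-9, 13, 15) = 15
n2 (Lin): min(11, 10, 15) = 10
n3-1 (Kira): max(-14, -17, 16) = 16
n3-2 (Kira): max(17, 3) = 17
n3 (Lin): min(16, 17) = 16
r (Kira): max(-2, 10, 16) = 16
At r, Kira picks n3 (highest: 16).
At n3, Lin picks n3-1 (lowest: 16).
At n3-1, Kira picks n3-1-3 (highest: 16).
Terminal value 16.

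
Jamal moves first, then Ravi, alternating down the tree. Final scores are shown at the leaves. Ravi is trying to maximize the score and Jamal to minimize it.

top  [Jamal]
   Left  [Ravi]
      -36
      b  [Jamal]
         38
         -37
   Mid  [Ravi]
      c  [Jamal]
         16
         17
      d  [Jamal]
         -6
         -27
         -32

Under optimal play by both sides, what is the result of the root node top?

-36

b (Jamal): min(38, -37) = -37
Left (Ravi): max(-36, -37) = -36
c (Jamal): min(16, 17) = 16
d (Jamal): min(-6, -27, -32) = -32
Mid (Ravi): max(16, -32) = 16
top (Jamal): min(-36, 16) = -36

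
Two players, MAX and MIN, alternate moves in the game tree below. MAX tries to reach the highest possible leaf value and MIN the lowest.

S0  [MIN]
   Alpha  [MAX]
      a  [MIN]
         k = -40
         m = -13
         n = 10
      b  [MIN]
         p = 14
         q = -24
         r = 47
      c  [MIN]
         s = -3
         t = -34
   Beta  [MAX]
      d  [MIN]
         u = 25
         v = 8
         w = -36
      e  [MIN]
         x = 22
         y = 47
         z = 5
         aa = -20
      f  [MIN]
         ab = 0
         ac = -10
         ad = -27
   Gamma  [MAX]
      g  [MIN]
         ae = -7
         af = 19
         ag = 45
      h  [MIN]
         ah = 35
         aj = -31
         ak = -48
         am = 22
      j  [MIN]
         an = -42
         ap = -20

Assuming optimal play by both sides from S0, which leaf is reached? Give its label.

a (MIN): min(-40, -13, 10) = -40
b (MIN): min(14, -24, 47) = -24
c (MIN): min(-3, -34) = -34
Alpha (MAX): max(-40, -24, -34) = -24
d (MIN): min(25, 8, -36) = -36
e (MIN): min(22, 47, 5, -20) = -20
f (MIN): min(0, -10, -27) = -27
Beta (MAX): max(-36, -20, -27) = -20
g (MIN): min(-7, 19, 45) = -7
h (MIN): min(35, -31, -48, 22) = -48
j (MIN): min(-42, -20) = -42
Gamma (MAX): max(-7, -48, -42) = -7
S0 (MIN): min(-24, -20, -7) = -24
At S0, MIN picks Alpha (lowest: -24).
At Alpha, MAX picks b (highest: -24).
At b, MIN picks q (lowest: -24).
Terminal value -24.

q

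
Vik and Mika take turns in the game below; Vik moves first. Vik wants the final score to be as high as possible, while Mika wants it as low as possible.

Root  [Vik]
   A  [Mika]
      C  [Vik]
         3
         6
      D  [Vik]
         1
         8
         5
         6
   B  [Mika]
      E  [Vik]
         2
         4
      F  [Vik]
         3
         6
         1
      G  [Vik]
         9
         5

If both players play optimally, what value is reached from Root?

C (Vik): max(3, 6) = 6
D (Vik): max(1, 8, 5, 6) = 8
A (Mika): min(6, 8) = 6
E (Vik): max(2, 4) = 4
F (Vik): max(3, 6, 1) = 6
G (Vik): max(9, 5) = 9
B (Mika): min(4, 6, 9) = 4
Root (Vik): max(6, 4) = 6

6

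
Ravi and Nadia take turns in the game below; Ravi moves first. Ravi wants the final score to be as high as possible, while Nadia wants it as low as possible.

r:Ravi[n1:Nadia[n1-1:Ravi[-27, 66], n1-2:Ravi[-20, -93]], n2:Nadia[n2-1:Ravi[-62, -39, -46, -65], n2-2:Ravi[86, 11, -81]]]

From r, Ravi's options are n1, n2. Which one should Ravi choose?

n1-1 (Ravi): max(-27, 66) = 66
n1-2 (Ravi): max(-20, -93) = -20
n1 (Nadia): min(66, -20) = -20
n2-1 (Ravi): max(-62, -39, -46, -65) = -39
n2-2 (Ravi): max(86, 11, -81) = 86
n2 (Nadia): min(-39, 86) = -39
r (Ravi): max(-20, -39) = -20
Ravi at r wants the highest of {n1=-20, n2=-39}, so chooses n1.

n1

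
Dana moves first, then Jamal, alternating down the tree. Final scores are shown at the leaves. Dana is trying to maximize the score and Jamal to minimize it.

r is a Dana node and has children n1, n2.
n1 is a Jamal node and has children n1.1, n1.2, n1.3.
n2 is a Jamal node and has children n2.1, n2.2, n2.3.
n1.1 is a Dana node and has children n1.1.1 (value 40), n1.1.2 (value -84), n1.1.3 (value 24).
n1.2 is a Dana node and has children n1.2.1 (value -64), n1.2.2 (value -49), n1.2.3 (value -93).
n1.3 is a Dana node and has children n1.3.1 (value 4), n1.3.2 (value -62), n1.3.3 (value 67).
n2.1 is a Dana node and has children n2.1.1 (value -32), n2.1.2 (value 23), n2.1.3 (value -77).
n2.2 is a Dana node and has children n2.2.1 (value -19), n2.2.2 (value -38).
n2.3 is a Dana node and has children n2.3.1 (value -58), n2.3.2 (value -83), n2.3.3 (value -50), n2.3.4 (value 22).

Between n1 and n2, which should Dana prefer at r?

n2

n1.1 (Dana): max(40, -84, 24) = 40
n1.2 (Dana): max(-64, -49, -93) = -49
n1.3 (Dana): max(4, -62, 67) = 67
n1 (Jamal): min(40, -49, 67) = -49
n2.1 (Dana): max(-32, 23, -77) = 23
n2.2 (Dana): max(-19, -38) = -19
n2.3 (Dana): max(-58, -83, -50, 22) = 22
n2 (Jamal): min(23, -19, 22) = -19
Dana prefers the higher value; n1=-49, n2=-19. n2 is better since -19 > -49.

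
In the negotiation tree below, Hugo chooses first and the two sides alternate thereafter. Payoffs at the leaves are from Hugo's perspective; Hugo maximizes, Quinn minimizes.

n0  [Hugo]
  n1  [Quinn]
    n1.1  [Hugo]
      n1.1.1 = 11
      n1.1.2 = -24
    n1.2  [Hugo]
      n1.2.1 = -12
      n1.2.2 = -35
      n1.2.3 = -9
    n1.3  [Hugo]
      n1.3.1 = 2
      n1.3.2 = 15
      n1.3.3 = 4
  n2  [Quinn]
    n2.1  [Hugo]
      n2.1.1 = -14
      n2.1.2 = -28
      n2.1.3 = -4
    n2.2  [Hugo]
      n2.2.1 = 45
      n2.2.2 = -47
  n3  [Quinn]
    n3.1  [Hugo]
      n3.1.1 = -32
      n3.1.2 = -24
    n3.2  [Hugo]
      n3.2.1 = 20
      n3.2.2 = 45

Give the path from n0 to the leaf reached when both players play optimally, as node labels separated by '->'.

n1.1 (Hugo): max(11, -24) = 11
n1.2 (Hugo): max(-12, -35, -9) = -9
n1.3 (Hugo): max(2, 15, 4) = 15
n1 (Quinn): min(11, -9, 15) = -9
n2.1 (Hugo): max(-14, -28, -4) = -4
n2.2 (Hugo): max(45, -47) = 45
n2 (Quinn): min(-4, 45) = -4
n3.1 (Hugo): max(-32, -24) = -24
n3.2 (Hugo): max(20, 45) = 45
n3 (Quinn): min(-24, 45) = -24
n0 (Hugo): max(-9, -4, -24) = -4
At n0, Hugo picks n2 (highest: -4).
At n2, Quinn picks n2.1 (lowest: -4).
At n2.1, Hugo picks n2.1.3 (highest: -4).
Terminal value -4.

n0 -> n2 -> n2.1 -> n2.1.3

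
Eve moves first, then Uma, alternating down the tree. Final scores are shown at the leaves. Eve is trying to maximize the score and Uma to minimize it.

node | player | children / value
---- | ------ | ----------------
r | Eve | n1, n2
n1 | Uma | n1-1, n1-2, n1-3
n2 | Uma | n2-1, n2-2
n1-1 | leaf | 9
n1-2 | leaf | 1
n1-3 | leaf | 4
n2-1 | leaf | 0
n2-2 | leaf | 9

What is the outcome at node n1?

n1 (Uma): min(9, 1, 4) = 1

1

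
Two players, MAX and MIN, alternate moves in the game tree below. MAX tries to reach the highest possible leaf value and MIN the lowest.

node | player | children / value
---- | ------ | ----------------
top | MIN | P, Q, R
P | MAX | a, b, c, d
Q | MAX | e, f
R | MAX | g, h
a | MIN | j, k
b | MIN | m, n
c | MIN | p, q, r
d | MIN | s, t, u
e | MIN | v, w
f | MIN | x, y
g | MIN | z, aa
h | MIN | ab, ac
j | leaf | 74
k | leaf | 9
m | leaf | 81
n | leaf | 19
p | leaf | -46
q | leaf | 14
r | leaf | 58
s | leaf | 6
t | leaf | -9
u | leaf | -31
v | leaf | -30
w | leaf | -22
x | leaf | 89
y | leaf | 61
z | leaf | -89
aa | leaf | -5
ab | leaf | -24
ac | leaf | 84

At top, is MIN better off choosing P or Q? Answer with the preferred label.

P

a (MIN): min(74, 9) = 9
b (MIN): min(81, 19) = 19
c (MIN): min(-46, 14, 58) = -46
d (MIN): min(6, -9, -31) = -31
P (MAX): max(9, 19, -46, -31) = 19
e (MIN): min(-30, -22) = -30
f (MIN): min(89, 61) = 61
Q (MAX): max(-30, 61) = 61
MIN prefers the lower value; P=19, Q=61. P is better since 19 < 61.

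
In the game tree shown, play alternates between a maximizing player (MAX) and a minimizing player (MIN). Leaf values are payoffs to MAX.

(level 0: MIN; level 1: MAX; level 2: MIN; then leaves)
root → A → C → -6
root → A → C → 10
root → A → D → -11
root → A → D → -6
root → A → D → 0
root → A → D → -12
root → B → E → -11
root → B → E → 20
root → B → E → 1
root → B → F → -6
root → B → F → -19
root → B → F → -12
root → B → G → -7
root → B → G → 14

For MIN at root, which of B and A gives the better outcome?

E (MIN): min(-11, 20, 1) = -11
F (MIN): min(-6, -19, -12) = -19
G (MIN): min(-7, 14) = -7
B (MAX): max(-11, -19, -7) = -7
C (MIN): min(-6, 10) = -6
D (MIN): min(-11, -6, 0, -12) = -12
A (MAX): max(-6, -12) = -6
MIN prefers the lower value; B=-7, A=-6. B is better since -7 < -6.

B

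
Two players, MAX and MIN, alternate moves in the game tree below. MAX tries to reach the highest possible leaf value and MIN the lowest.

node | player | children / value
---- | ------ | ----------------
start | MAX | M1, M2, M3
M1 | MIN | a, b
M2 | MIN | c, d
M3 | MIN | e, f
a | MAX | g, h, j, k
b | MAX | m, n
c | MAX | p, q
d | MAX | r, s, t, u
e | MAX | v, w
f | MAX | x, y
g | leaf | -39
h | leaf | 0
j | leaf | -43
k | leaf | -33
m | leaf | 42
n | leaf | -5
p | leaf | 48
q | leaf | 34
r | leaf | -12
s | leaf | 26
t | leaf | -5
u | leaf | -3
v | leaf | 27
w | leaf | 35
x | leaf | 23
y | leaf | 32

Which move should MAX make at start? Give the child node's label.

M3

a (MAX): max(-39, 0, -43, -33) = 0
b (MAX): max(42, -5) = 42
M1 (MIN): min(0, 42) = 0
c (MAX): max(48, 34) = 48
d (MAX): max(-12, 26, -5, -3) = 26
M2 (MIN): min(48, 26) = 26
e (MAX): max(27, 35) = 35
f (MAX): max(23, 32) = 32
M3 (MIN): min(35, 32) = 32
start (MAX): max(0, 26, 32) = 32
MAX at start wants the highest of {M1=0, M2=26, M3=32}, so chooses M3.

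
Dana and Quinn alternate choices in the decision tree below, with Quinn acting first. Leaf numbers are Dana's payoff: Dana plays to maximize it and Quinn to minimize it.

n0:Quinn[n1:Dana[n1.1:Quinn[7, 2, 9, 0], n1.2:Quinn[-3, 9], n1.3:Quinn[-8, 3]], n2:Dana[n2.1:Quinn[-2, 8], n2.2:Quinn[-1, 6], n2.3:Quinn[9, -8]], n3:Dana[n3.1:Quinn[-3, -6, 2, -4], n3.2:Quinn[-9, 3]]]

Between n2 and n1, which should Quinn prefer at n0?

n2

n2.1 (Quinn): min(-2, 8) = -2
n2.2 (Quinn): min(-1, 6) = -1
n2.3 (Quinn): min(9, -8) = -8
n2 (Dana): max(-2, -1, -8) = -1
n1.1 (Quinn): min(7, 2, 9, 0) = 0
n1.2 (Quinn): min(-3, 9) = -3
n1.3 (Quinn): min(-8, 3) = -8
n1 (Dana): max(0, -3, -8) = 0
Quinn prefers the lower value; n2=-1, n1=0. n2 is better since -1 < 0.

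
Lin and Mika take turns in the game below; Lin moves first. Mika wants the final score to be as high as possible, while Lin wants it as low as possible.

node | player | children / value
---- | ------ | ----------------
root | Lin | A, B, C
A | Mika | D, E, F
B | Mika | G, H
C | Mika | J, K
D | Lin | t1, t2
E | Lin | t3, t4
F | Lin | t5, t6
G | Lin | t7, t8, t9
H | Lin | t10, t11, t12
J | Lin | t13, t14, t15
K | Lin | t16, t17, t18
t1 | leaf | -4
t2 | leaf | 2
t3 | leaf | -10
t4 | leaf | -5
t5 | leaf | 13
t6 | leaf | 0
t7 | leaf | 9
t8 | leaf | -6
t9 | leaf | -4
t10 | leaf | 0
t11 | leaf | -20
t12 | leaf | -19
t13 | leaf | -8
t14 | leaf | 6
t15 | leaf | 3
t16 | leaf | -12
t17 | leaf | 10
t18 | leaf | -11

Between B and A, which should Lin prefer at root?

G (Lin): min(9, -6, -4) = -6
H (Lin): min(0, -20, -19) = -20
B (Mika): max(-6, -20) = -6
D (Lin): min(-4, 2) = -4
E (Lin): min(-10, -5) = -10
F (Lin): min(13, 0) = 0
A (Mika): max(-4, -10, 0) = 0
Lin prefers the lower value; B=-6, A=0. B is better since -6 < 0.

B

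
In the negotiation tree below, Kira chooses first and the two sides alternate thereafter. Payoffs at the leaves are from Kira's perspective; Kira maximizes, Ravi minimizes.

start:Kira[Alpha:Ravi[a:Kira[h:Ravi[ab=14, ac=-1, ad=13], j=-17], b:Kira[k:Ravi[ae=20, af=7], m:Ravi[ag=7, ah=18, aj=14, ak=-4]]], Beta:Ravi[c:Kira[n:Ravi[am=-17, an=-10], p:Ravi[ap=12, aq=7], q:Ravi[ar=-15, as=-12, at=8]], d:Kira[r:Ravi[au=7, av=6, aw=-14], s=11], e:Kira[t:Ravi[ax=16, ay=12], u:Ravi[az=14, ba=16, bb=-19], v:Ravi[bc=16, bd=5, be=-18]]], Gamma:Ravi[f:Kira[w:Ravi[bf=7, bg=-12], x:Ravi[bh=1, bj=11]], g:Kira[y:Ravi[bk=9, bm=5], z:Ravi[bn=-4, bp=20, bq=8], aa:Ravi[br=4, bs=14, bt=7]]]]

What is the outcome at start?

7

h (Ravi): min(14, -1, 13) = -1
a (Kira): max(-1, -17) = -1
k (Ravi): min(20, 7) = 7
m (Ravi): min(7, 18, 14, -4) = -4
b (Kira): max(7, -4) = 7
Alpha (Ravi): min(-1, 7) = -1
n (Ravi): min(-17, -10) = -17
p (Ravi): min(12, 7) = 7
q (Ravi): min(-15, -12, 8) = -15
c (Kira): max(-17, 7, -15) = 7
r (Ravi): min(7, 6, -14) = -14
d (Kira): max(-14, 11) = 11
t (Ravi): min(16, 12) = 12
u (Ravi): min(14, 16, -19) = -19
v (Ravi): min(16, 5, -18) = -18
e (Kira): max(12, -19, -18) = 12
Beta (Ravi): min(7, 11, 12) = 7
w (Ravi): min(7, -12) = -12
x (Ravi): min(1, 11) = 1
f (Kira): max(-12, 1) = 1
y (Ravi): min(9, 5) = 5
z (Ravi): min(-4, 20, 8) = -4
aa (Ravi): min(4, 14, 7) = 4
g (Kira): max(5, -4, 4) = 5
Gamma (Ravi): min(1, 5) = 1
start (Kira): max(-1, 7, 1) = 7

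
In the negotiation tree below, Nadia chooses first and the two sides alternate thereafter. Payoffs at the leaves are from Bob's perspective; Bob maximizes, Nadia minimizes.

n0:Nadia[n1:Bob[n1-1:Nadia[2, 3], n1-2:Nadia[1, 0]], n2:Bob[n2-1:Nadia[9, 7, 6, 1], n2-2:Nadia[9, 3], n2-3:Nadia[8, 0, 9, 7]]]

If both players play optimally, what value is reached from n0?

2

n1-1 (Nadia): min(2, 3) = 2
n1-2 (Nadia): min(1, 0) = 0
n1 (Bob): max(2, 0) = 2
n2-1 (Nadia): min(9, 7, 6, 1) = 1
n2-2 (Nadia): min(9, 3) = 3
n2-3 (Nadia): min(8, 0, 9, 7) = 0
n2 (Bob): max(1, 3, 0) = 3
n0 (Nadia): min(2, 3) = 2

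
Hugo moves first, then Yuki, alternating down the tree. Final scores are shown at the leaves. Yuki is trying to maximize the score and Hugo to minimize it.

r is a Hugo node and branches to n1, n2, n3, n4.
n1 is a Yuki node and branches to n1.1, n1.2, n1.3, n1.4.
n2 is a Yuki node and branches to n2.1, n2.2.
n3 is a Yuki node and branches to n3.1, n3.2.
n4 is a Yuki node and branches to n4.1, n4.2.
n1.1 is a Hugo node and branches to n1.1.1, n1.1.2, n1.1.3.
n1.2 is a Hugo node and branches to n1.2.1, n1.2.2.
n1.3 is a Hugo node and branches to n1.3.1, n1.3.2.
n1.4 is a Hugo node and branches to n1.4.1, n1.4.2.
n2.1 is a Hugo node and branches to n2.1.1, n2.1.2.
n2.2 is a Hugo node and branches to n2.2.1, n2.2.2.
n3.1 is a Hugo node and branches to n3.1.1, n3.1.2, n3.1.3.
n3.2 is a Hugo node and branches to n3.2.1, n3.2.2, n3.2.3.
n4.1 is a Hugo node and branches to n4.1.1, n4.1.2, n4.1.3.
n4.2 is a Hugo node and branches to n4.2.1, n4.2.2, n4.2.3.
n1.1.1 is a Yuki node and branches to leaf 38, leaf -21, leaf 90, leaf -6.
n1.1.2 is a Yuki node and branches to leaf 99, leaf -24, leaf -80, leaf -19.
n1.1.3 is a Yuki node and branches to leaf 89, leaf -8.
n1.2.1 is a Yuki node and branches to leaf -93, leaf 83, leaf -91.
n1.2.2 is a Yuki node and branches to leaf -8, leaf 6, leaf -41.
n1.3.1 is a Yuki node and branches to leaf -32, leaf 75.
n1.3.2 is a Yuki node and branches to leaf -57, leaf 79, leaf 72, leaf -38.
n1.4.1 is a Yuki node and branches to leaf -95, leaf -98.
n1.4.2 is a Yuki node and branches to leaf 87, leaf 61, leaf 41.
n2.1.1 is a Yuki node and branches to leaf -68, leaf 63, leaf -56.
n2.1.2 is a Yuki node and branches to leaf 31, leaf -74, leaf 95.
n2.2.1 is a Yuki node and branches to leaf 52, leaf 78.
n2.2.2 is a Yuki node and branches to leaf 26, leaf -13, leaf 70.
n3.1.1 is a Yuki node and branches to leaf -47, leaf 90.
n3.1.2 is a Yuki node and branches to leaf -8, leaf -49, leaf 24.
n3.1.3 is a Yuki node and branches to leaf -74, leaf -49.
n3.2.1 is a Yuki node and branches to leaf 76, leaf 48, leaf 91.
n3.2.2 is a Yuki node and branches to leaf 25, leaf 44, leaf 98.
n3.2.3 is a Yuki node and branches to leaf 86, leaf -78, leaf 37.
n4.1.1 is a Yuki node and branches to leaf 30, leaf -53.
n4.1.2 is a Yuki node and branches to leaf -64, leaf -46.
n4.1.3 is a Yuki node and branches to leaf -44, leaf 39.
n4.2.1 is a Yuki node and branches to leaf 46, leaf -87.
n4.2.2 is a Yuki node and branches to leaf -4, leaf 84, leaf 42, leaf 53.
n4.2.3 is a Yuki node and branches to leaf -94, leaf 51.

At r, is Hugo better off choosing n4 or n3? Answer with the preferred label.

n4.1.1 (Yuki): max(30, -53) = 30
n4.1.2 (Yuki): max(-64, -46) = -46
n4.1.3 (Yuki): max(-44, 39) = 39
n4.1 (Hugo): min(30, -46, 39) = -46
n4.2.1 (Yuki): max(46, -87) = 46
n4.2.2 (Yuki): max(-4, 84, 42, 53) = 84
n4.2.3 (Yuki): max(-94, 51) = 51
n4.2 (Hugo): min(46, 84, 51) = 46
n4 (Yuki): max(-46, 46) = 46
n3.1.1 (Yuki): max(-47, 90) = 90
n3.1.2 (Yuki): max(-8, -49, 24) = 24
n3.1.3 (Yuki): max(-74, -49) = -49
n3.1 (Hugo): min(90, 24, -49) = -49
n3.2.1 (Yuki): max(76, 48, 91) = 91
n3.2.2 (Yuki): max(25, 44, 98) = 98
n3.2.3 (Yuki): max(86, -78, 37) = 86
n3.2 (Hugo): min(91, 98, 86) = 86
n3 (Yuki): max(-49, 86) = 86
Hugo prefers the lower value; n4=46, n3=86. n4 is better since 46 < 86.

n4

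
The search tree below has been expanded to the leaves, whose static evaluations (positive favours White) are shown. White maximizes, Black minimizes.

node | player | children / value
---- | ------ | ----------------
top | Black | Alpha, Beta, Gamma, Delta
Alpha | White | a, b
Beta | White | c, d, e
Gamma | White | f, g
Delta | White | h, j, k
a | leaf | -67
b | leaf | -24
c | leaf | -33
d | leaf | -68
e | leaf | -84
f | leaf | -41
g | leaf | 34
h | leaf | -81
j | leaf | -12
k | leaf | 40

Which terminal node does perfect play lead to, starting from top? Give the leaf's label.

Alpha (White): max(-67, -24) = -24
Beta (White): max(-33, -68, -84) = -33
Gamma (White): max(-41, 34) = 34
Delta (White): max(-81, -12, 40) = 40
top (Black): min(-24, -33, 34, 40) = -33
At top, Black picks Beta (lowest: -33).
At Beta, White picks c (highest: -33).
Terminal value -33.

c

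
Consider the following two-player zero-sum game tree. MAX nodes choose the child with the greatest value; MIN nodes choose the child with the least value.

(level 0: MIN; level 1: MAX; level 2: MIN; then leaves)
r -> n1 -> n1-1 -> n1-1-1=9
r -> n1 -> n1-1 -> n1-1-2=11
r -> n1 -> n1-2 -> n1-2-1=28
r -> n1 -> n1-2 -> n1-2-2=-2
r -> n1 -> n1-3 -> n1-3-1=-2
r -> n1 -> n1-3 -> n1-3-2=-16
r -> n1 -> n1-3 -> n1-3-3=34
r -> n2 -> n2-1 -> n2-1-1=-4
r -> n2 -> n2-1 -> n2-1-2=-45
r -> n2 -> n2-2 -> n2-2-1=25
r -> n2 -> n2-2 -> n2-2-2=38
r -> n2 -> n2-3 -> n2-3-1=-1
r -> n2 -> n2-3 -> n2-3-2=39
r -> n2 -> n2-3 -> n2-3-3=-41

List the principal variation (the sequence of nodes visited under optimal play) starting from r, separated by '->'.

r -> n1 -> n1-1 -> n1-1-1

n1-1 (MIN): min(9, 11) = 9
n1-2 (MIN): min(28, -2) = -2
n1-3 (MIN): min(-2, -16, 34) = -16
n1 (MAX): max(9, -2, -16) = 9
n2-1 (MIN): min(-4, -45) = -45
n2-2 (MIN): min(25, 38) = 25
n2-3 (MIN): min(-1, 39, -41) = -41
n2 (MAX): max(-45, 25, -41) = 25
r (MIN): min(9, 25) = 9
At r, MIN picks n1 (lowest: 9).
At n1, MAX picks n1-1 (highest: 9).
At n1-1, MIN picks n1-1-1 (lowest: 9).
Terminal value 9.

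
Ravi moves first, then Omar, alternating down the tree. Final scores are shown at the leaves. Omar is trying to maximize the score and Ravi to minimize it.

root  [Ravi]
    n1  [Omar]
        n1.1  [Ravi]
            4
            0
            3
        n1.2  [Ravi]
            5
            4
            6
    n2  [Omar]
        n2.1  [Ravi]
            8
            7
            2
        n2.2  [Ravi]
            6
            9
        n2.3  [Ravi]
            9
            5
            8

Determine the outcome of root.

n1.1 (Ravi): min(4, 0, 3) = 0
n1.2 (Ravi): min(5, 4, 6) = 4
n1 (Omar): max(0, 4) = 4
n2.1 (Ravi): min(8, 7, 2) = 2
n2.2 (Ravi): min(6, 9) = 6
n2.3 (Ravi): min(9, 5, 8) = 5
n2 (Omar): max(2, 6, 5) = 6
root (Ravi): min(4, 6) = 4

4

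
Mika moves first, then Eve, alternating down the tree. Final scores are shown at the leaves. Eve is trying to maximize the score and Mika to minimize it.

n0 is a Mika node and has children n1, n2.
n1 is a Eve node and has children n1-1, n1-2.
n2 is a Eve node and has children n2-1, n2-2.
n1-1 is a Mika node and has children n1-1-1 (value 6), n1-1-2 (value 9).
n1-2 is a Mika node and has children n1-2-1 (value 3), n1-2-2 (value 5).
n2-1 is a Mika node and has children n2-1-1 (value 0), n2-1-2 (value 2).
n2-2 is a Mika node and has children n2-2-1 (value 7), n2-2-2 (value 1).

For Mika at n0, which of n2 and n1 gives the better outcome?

n2

n2-1 (Mika): min(0, 2) = 0
n2-2 (Mika): min(7, 1) = 1
n2 (Eve): max(0, 1) = 1
n1-1 (Mika): min(6, 9) = 6
n1-2 (Mika): min(3, 5) = 3
n1 (Eve): max(6, 3) = 6
Mika prefers the lower value; n2=1, n1=6. n2 is better since 1 < 6.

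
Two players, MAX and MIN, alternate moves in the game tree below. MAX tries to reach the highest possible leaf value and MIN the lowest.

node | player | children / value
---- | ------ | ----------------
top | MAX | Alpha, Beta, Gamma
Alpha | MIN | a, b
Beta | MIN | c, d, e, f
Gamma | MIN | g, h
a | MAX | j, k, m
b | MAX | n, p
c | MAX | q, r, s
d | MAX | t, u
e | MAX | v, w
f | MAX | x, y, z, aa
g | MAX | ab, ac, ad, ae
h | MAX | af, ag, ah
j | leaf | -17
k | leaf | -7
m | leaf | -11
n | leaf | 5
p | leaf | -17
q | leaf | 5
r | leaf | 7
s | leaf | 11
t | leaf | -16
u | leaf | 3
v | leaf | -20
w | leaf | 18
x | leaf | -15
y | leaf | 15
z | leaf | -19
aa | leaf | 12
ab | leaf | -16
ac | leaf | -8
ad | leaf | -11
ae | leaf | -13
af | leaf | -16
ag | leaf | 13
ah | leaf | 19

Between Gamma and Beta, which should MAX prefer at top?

g (MAX): max(-16, -8, -11, -13) = -8
h (MAX): max(-16, 13, 19) = 19
Gamma (MIN): min(-8, 19) = -8
c (MAX): max(5, 7, 11) = 11
d (MAX): max(-16, 3) = 3
e (MAX): max(-20, 18) = 18
f (MAX): max(-15, 15, -19, 12) = 15
Beta (MIN): min(11, 3, 18, 15) = 3
MAX prefers the higher value; Gamma=-8, Beta=3. Beta is better since 3 > -8.

Beta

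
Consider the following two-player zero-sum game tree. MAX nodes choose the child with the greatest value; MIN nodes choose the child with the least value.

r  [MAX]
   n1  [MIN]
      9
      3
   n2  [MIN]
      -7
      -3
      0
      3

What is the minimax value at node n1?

3

n1 (MIN): min(9, 3) = 3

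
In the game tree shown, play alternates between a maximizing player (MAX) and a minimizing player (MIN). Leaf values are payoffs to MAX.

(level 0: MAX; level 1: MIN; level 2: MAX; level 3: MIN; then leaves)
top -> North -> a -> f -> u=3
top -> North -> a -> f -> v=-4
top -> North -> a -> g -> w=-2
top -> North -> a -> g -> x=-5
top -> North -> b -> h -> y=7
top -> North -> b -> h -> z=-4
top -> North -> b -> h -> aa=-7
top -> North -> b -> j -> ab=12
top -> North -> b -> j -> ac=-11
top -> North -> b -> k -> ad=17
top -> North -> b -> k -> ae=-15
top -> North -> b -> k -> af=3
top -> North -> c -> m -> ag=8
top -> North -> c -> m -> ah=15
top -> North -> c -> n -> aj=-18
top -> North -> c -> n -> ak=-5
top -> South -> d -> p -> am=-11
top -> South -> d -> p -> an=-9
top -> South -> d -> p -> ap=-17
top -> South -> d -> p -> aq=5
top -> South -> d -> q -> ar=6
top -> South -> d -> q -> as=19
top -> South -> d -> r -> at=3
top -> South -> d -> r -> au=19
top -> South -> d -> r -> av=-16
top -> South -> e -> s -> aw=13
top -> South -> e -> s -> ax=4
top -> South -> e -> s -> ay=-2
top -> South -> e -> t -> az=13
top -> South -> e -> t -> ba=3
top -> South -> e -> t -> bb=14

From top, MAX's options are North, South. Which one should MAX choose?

South

f (MIN): min(3, -4) = -4
g (MIN): min(-2, -5) = -5
a (MAX): max(-4, -5) = -4
h (MIN): min(7, -4, -7) = -7
j (MIN): min(12, -11) = -11
k (MIN): min(17, -15, 3) = -15
b (MAX): max(-7, -11, -15) = -7
m (MIN): min(8, 15) = 8
n (MIN): min(-18, -5) = -18
c (MAX): max(8, -18) = 8
North (MIN): min(-4, -7, 8) = -7
p (MIN): min(-11, -9, -17, 5) = -17
q (MIN): min(6, 19) = 6
r (MIN): min(3, 19, -16) = -16
d (MAX): max(-17, 6, -16) = 6
s (MIN): min(13, 4, -2) = -2
t (MIN): min(13, 3, 14) = 3
e (MAX): max(-2, 3) = 3
South (MIN): min(6, 3) = 3
top (MAX): max(-7, 3) = 3
MAX at top wants the highest of {North=-7, South=3}, so chooses South.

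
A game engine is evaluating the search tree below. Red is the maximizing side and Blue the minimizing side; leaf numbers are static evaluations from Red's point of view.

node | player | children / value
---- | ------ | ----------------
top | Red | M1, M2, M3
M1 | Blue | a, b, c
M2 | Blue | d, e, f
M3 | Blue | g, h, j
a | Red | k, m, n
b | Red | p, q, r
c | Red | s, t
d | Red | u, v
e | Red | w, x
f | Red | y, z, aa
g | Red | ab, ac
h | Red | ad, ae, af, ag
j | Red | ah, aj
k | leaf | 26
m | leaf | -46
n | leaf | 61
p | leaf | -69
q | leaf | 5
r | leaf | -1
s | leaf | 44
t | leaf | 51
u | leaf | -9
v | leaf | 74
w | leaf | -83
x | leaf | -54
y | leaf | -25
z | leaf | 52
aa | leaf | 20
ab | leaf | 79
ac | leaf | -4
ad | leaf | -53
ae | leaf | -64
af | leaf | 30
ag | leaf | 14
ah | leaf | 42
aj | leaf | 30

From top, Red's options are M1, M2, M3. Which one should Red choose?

a (Red): max(26, -46, 61) = 61
b (Red): max(-69, 5, -1) = 5
c (Red): max(44, 51) = 51
M1 (Blue): min(61, 5, 51) = 5
d (Red): max(-9, 74) = 74
e (Red): max(-83, -54) = -54
f (Red): max(-25, 52, 20) = 52
M2 (Blue): min(74, -54, 52) = -54
g (Red): max(79, -4) = 79
h (Red): max(-53, -64, 30, 14) = 30
j (Red): max(42, 30) = 42
M3 (Blue): min(79, 30, 42) = 30
top (Red): max(5, -54, 30) = 30
Red at top wants the highest of {M1=5, M2=-54, M3=30}, so chooses M3.

M3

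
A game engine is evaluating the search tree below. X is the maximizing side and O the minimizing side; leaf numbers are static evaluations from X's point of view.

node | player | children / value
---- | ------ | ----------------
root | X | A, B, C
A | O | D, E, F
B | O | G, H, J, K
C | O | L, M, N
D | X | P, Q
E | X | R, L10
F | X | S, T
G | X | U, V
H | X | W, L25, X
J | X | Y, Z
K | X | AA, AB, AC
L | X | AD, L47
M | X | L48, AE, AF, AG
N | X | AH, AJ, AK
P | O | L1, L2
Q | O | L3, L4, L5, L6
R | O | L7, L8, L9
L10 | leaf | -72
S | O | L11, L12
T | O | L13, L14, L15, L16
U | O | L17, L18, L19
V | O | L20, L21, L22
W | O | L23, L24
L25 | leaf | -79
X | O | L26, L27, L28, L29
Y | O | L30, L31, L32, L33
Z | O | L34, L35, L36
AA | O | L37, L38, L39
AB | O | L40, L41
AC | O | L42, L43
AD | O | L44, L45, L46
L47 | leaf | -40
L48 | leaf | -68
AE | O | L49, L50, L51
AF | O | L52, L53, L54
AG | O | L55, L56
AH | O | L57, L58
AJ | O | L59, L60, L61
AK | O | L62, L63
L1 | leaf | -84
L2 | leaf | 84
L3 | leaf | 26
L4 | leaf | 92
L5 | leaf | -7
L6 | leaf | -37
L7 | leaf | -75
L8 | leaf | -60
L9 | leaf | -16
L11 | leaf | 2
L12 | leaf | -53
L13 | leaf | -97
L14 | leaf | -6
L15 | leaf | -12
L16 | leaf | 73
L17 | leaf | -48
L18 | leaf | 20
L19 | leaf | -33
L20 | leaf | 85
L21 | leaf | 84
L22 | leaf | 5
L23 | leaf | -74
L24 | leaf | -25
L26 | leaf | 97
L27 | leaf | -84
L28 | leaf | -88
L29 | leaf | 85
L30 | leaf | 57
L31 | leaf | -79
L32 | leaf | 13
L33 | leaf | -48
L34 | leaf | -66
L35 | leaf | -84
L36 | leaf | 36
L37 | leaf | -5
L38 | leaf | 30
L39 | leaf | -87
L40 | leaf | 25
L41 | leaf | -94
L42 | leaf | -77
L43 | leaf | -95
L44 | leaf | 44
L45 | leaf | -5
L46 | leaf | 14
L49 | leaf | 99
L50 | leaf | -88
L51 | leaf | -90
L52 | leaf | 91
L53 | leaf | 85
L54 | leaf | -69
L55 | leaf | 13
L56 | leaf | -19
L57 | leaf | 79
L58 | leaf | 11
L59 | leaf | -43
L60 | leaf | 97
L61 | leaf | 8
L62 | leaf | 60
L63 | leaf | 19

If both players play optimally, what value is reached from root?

-19

P (O): min(-84, 84) = -84
Q (O): min(26, 92, -7, -37) = -37
D (X): max(-84, -37) = -37
R (O): min(-75, -60, -16) = -75
E (X): max(-75, -72) = -72
S (O): min(2, -53) = -53
T (O): min(-97, -6, -12, 73) = -97
F (X): max(-53, -97) = -53
A (O): min(-37, -72, -53) = -72
U (O): min(-48, 20, -33) = -48
V (O): min(85, 84, 5) = 5
G (X): max(-48, 5) = 5
W (O): min(-74, -25) = -74
X (O): min(97, -84, -88, 85) = -88
H (X): max(-74, -79, -88) = -74
Y (O): min(57, -79, 13, -48) = -79
Z (O): min(-66, -84, 36) = -84
J (X): max(-79, -84) = -79
AA (O): min(-5, 30, -87) = -87
AB (O): min(25, -94) = -94
AC (O): min(-77, -95) = -95
K (X): max(-87, -94, -95) = -87
B (O): min(5, -74, -79, -87) = -87
AD (O): min(44, -5, 14) = -5
L (X): max(-5, -40) = -5
AE (O): min(99, -88, -90) = -90
AF (O): min(91, 85, -69) = -69
AG (O): min(13, -19) = -19
M (X): max(-68, -90, -69, -19) = -19
AH (O): min(79, 11) = 11
AJ (O): min(-43, 97, 8) = -43
AK (O): min(60, 19) = 19
N (X): max(11, -43, 19) = 19
C (O): min(-5, -19, 19) = -19
root (X): max(-72, -87, -19) = -19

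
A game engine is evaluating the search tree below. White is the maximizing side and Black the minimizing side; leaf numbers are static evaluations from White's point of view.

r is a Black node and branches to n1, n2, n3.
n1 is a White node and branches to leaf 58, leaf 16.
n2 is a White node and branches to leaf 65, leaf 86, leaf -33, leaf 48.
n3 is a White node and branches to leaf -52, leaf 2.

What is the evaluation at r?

2

n1 (White): max(58, 16) = 58
n2 (White): max(65, 86, -33, 48) = 86
n3 (White): max(-52, 2) = 2
r (Black): min(58, 86, 2) = 2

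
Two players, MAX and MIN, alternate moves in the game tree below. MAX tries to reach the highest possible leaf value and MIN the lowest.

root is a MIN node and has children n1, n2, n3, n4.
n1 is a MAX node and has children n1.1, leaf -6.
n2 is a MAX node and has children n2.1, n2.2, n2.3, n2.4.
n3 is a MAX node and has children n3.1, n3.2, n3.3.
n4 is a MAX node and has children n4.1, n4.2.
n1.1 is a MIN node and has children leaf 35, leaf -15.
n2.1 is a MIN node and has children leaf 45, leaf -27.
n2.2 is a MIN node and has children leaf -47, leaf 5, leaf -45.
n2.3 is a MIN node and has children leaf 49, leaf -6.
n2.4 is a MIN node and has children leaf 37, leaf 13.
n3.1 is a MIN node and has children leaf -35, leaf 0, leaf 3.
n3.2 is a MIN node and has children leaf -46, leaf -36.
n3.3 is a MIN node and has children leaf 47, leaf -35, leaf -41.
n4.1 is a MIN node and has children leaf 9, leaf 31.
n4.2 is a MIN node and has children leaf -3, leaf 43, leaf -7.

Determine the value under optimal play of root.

-35

n1.1 (MIN): min(35, -15) = -15
n1 (MAX): max(-15, -6) = -6
n2.1 (MIN): min(45, -27) = -27
n2.2 (MIN): min(-47, 5, -45) = -47
n2.3 (MIN): min(49, -6) = -6
n2.4 (MIN): min(37, 13) = 13
n2 (MAX): max(-27, -47, -6, 13) = 13
n3.1 (MIN): min(-35, 0, 3) = -35
n3.2 (MIN): min(-46, -36) = -46
n3.3 (MIN): min(47, -35, -41) = -41
n3 (MAX): max(-35, -46, -41) = -35
n4.1 (MIN): min(9, 31) = 9
n4.2 (MIN): min(-3, 43, -7) = -7
n4 (MAX): max(9, -7) = 9
root (MIN): min(-6, 13, -35, 9) = -35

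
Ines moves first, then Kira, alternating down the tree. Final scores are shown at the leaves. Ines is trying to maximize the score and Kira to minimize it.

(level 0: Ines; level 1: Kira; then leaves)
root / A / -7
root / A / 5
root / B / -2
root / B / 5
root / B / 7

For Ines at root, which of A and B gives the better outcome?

A (Kira): min(-7, 5) = -7
B (Kira): min(-2, 5, 7) = -2
Ines prefers the higher value; A=-7, B=-2. B is better since -2 > -7.

B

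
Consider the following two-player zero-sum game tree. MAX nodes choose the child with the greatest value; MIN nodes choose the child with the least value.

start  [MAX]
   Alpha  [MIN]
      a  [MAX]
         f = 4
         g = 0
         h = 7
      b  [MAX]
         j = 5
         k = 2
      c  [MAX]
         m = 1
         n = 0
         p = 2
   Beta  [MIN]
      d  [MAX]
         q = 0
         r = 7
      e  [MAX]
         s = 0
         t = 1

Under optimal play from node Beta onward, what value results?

d (MAX): max(0, 7) = 7
e (MAX): max(0, 1) = 1
Beta (MIN): min(7, 1) = 1

1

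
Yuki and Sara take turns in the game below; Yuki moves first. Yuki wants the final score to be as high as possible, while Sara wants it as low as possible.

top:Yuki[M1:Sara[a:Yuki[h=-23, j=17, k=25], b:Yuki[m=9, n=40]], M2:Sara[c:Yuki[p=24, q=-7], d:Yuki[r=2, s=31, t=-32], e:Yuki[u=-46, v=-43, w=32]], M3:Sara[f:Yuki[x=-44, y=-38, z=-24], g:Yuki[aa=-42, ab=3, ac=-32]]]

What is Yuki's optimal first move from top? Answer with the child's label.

M1

a (Yuki): max(-23, 17, 25) = 25
b (Yuki): max(9, 40) = 40
M1 (Sara): min(25, 40) = 25
c (Yuki): max(24, -7) = 24
d (Yuki): max(2, 31, -32) = 31
e (Yuki): max(-46, -43, 32) = 32
M2 (Sara): min(24, 31, 32) = 24
f (Yuki): max(-44, -38, -24) = -24
g (Yuki): max(-42, 3, -32) = 3
M3 (Sara): min(-24, 3) = -24
top (Yuki): max(25, 24, -24) = 25
Yuki at top wants the highest of {M1=25, M2=24, M3=-24}, so chooses M1.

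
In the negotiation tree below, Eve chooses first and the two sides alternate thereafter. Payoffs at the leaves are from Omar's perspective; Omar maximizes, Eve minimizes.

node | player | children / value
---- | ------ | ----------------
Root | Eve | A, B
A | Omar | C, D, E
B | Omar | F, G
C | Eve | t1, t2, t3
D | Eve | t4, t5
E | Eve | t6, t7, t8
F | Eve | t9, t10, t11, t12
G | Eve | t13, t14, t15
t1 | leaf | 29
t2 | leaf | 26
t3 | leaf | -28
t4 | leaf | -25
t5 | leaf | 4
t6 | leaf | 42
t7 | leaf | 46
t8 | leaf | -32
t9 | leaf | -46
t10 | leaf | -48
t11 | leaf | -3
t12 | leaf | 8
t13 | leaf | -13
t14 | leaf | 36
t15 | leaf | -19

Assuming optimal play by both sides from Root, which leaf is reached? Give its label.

t4

C (Eve): min(29, 26, -28) = -28
D (Eve): min(-25, 4) = -25
E (Eve): min(42, 46, -32) = -32
A (Omar): max(-28, -25, -32) = -25
F (Eve): min(-46, -48, -3, 8) = -48
G (Eve): min(-13, 36, -19) = -19
B (Omar): max(-48, -19) = -19
Root (Eve): min(-25, -19) = -25
At Root, Eve picks A (lowest: -25).
At A, Omar picks D (highest: -25).
At D, Eve picks t4 (lowest: -25).
Terminal value -25.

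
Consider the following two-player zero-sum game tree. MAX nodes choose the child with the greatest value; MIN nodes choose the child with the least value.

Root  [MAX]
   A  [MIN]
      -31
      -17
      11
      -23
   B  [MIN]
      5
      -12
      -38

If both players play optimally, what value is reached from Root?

-31

A (MIN): min(-31, -17, 11, -23) = -31
B (MIN): min(5, -12, -38) = -38
Root (MAX): max(-31, -38) = -31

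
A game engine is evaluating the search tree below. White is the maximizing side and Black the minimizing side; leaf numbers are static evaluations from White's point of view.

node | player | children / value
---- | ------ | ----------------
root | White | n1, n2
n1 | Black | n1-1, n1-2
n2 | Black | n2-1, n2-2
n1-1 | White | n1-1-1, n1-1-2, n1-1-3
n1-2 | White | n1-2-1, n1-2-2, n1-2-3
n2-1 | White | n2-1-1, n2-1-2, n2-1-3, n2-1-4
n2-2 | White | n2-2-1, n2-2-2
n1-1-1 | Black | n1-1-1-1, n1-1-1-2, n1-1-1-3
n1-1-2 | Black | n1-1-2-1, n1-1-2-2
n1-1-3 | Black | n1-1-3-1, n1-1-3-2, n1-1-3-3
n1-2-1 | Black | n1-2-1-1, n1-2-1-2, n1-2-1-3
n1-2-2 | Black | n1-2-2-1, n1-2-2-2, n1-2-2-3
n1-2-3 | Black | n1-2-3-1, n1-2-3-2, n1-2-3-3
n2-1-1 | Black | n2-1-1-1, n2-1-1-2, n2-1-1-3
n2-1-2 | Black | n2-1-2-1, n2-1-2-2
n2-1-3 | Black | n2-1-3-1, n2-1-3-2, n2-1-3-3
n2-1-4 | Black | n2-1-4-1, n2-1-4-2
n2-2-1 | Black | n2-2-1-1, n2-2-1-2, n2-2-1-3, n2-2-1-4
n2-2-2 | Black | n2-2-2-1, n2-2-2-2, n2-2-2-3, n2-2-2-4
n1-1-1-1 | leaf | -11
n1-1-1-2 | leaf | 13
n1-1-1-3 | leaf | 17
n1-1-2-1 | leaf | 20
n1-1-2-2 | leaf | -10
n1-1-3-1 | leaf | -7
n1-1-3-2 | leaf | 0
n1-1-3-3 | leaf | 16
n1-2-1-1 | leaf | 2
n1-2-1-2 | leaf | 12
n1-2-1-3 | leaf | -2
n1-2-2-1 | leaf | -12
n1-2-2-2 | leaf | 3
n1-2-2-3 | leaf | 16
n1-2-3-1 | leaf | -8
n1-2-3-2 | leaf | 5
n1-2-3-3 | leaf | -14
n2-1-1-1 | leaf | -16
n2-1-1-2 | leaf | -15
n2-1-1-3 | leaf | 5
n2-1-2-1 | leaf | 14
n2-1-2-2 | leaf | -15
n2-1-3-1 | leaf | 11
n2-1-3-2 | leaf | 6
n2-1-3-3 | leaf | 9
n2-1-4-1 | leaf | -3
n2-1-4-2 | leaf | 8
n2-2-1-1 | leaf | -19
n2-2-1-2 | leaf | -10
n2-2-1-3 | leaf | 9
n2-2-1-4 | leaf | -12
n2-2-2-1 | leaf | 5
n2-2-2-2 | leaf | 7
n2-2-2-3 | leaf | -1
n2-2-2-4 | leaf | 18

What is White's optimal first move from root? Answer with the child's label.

n2

n1-1-1 (Black): min(-11, 13, 17) = -11
n1-1-2 (Black): min(20, -10) = -10
n1-1-3 (Black): min(-7, 0, 16) = -7
n1-1 (White): max(-11, -10, -7) = -7
n1-2-1 (Black): min(2, 12, -2) = -2
n1-2-2 (Black): min(-12, 3, 16) = -12
n1-2-3 (Black): min(-8, 5, -14) = -14
n1-2 (White): max(-2, -12, -14) = -2
n1 (Black): min(-7, -2) = -7
n2-1-1 (Black): min(-16, -15, 5) = -16
n2-1-2 (Black): min(14, -15) = -15
n2-1-3 (Black): min(11, 6, 9) = 6
n2-1-4 (Black): min(-3, 8) = -3
n2-1 (White): max(-16, -15, 6, -3) = 6
n2-2-1 (Black): min(-19, -10, 9, -12) = -19
n2-2-2 (Black): min(5, 7, -1, 18) = -1
n2-2 (White): max(-19, -1) = -1
n2 (Black): min(6, -1) = -1
root (White): max(-7, -1) = -1
White at root wants the highest of {n1=-7, n2=-1}, so chooses n2.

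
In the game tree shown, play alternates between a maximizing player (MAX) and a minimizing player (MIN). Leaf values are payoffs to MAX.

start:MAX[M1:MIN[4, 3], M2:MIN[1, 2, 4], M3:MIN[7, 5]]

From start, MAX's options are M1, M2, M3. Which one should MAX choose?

M3

M1 (MIN): min(4, 3) = 3
M2 (MIN): min(1, 2, 4) = 1
M3 (MIN): min(7, 5) = 5
start (MAX): max(3, 1, 5) = 5
MAX at start wants the highest of {M1=3, M2=1, M3=5}, so chooses M3.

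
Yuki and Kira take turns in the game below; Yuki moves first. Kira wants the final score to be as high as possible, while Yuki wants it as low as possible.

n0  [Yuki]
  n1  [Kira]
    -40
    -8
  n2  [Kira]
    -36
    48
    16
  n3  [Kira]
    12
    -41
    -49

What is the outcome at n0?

n1 (Kira): max(-40, -8) = -8
n2 (Kira): max(-36, 48, 16) = 48
n3 (Kira): max(12, -41, -49) = 12
n0 (Yuki): min(-8, 48, 12) = -8

-8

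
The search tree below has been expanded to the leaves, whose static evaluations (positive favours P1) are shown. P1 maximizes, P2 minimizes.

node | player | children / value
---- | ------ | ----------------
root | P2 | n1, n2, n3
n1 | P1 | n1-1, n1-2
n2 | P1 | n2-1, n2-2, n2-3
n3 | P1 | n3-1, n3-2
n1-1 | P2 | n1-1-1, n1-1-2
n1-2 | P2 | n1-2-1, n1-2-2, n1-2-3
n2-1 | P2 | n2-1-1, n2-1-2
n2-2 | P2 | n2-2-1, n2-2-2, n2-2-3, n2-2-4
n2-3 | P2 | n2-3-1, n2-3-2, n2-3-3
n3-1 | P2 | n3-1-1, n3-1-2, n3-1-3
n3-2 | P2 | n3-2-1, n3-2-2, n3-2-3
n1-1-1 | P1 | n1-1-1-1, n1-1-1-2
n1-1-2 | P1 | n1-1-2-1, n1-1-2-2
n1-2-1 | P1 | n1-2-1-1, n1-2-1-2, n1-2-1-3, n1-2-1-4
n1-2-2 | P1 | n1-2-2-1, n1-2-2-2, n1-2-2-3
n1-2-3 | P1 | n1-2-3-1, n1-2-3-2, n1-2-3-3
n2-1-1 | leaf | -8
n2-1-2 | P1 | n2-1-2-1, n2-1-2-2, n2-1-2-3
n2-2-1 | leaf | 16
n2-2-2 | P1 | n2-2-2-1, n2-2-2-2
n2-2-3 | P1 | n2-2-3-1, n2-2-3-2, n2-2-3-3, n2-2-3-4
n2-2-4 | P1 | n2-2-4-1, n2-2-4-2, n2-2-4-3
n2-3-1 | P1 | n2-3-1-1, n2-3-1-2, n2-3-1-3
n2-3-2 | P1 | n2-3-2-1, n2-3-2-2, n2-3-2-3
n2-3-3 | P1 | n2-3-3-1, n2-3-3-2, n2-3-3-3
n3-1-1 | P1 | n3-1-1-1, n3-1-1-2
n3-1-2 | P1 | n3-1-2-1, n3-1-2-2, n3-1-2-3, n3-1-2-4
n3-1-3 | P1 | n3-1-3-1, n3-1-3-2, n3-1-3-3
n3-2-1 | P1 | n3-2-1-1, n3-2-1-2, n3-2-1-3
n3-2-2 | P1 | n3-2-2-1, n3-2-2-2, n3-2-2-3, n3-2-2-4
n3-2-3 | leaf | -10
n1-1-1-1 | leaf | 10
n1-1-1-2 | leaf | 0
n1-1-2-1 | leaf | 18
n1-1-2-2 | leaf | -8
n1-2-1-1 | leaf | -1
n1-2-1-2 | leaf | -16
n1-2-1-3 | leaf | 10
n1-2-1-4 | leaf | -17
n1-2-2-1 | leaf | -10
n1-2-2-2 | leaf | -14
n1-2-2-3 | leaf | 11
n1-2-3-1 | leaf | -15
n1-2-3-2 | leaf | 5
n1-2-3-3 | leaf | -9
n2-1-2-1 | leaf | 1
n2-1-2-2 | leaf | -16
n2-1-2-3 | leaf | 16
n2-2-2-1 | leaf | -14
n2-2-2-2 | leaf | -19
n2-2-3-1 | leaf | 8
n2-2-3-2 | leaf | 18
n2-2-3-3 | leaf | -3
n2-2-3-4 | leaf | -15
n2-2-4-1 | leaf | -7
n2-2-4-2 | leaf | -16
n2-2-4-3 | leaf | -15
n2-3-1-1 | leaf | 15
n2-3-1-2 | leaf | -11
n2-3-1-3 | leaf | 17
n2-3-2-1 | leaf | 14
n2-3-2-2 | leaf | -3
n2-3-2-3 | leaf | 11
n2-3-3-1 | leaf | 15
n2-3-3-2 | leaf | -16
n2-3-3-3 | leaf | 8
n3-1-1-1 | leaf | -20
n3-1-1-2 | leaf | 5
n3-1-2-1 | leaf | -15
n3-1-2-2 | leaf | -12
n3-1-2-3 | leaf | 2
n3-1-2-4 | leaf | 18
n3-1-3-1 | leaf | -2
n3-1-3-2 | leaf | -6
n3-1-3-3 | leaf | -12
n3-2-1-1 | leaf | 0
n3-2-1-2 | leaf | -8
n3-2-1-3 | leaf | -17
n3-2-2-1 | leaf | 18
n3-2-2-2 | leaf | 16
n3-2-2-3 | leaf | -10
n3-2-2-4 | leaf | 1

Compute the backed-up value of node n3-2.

-10

n3-2-1 (P1): max(0, -8, -17) = 0
n3-2-2 (P1): max(18, 16, -10, 1) = 18
n3-2 (P2): min(0, 18, -10) = -10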